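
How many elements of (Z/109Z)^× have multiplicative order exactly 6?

2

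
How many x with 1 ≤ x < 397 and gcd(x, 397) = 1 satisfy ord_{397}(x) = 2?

1

φ(397) = 397 − 1 = 396 = 2^2 · 3^2 · 11.
(Z/397Z)^× is cyclic (|G| = 396); a cyclic group of order m has exactly φ(d) elements of each order d | m, and none otherwise.
2 | 396, and φ(2) = 2 − 1 = 1.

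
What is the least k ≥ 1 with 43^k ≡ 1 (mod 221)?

Since 43 ∈ (Z/221Z)^×, its order divides φ(221) = φ(13·17) = (13−1)·(17−1) = 12·16 = 192 = 2^6 · 3.
Divisors of 192: 1, 2, 3, 4, 6, 8, 12, 16, 24, 32, 48, 64, 96, 192.
Compute 43^d (mod 221) for the divisors d until we hit 1:
43^1 ≡ 43
43^2 ≡ 81
43^3 ≡ 168
43^4 ≡ 152
43^6 ≡ 157
43^8 ≡ 120
43^12 ≡ 118
43^16 ≡ 35
43^24 ≡ 1
The smallest such exponent is 24, so the order of 43 is 24.

24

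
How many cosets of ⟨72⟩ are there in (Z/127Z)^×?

The order of 72 must divide φ(127) = 127 − 1 = 126 = 2 · 3^2 · 7.
Divisors of 126: 1, 2, 3, 6, 7, 9, 14, 18, 21, 42, 63, 126.
Check 72^d mod 127 for each divisor in increasing order:
72^1 ≡ 72 (mod 127)
72^2 ≡ 104 (mod 127)
72^3 ≡ 122 (mod 127)
72^6 ≡ 25 (mod 127)
72^7 ≡ 22 (mod 127)
72^9 ≡ 2 (mod 127)
72^14 ≡ 103 (mod 127)
72^18 ≡ 4 (mod 127)
72^21 ≡ 107 (mod 127)
72^42 ≡ 19 (mod 127)
72^63 ≡ 1 (mod 127) ✓
Thus |⟨72⟩| = ord(72) = 63.
Index = |(Z/127Z)^×| / |⟨72⟩| = 126 / 63 = 2.

2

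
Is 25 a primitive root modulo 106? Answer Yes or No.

φ(106) = φ(2)·φ(53) = 1·52 = 52 = 2^2 · 13.
25 is a primitive root mod 106 iff 25^(φ(106)/q) ≢ 1 for every prime q | φ(106), i.e. q ∈ {2, 13}.
25^26 ≡ 1 (mod 106)  [q = 2: ≡ 1 ✗]
25^4 ≡ 15 (mod 106)  [q = 13: ≢ 1 ✓]
25^26 ≡ 1 shows ord(25) | 26, strictly less than φ(106); not a primitive root.

No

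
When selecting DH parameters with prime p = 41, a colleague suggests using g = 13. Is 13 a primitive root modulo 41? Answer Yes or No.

φ(41) = 41 − 1 = 40 = 2^3 · 5.
Test 13^(40/q) mod 41 for each prime factor q of 40:
13^20 ≡ 40 (mod 41)  [q = 2: ≢ 1 ✓]
13^8 ≡ 10 (mod 41)  [q = 5: ≢ 1 ✓]
Every test exponent gives a nontrivial residue, hence 13 generates the full group.

Yes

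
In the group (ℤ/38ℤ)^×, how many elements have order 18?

6

φ(38) = φ(2)·φ(19) = 1·18 = 18 = 2 · 3^2.
(Z/38Z)^× is cyclic (|G| = 18); a cyclic group of order m has exactly φ(d) elements of each order d | m, and none otherwise.
18 = 2 · 3^2 divides 18, and φ(18) = 6.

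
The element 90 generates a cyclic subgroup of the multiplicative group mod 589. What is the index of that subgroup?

The order of 90 must divide φ(589) = φ(19·31) = (19−1)·(31−1) = 18·30 = 540 = 2^2 · 3^3 · 5.
Divisors of 540: 1, 2, 3, 4, 5, 6, 9, 10, 12, 15, 18, 20, 27, 30, 36, 45, 54, 60, 90, 108, 135, 180, 270, 540.
Check 90^d mod 589 for each divisor in increasing order:
90^1 ≡ 90 (mod 589)
90^2 ≡ 443 (mod 589)
90^3 ≡ 407 (mod 589)
90^4 ≡ 112 (mod 589)
90^5 ≡ 67 (mod 589)
90^6 ≡ 140 (mod 589)
90^9 ≡ 436 (mod 589)
90^10 ≡ 366 (mod 589)
90^12 ≡ 163 (mod 589)
90^15 ≡ 373 (mod 589)
90^18 ≡ 438 (mod 589)
90^20 ≡ 253 (mod 589)
90^27 ≡ 132 (mod 589)
90^30 ≡ 125 (mod 589)
90^36 ≡ 419 (mod 589)
90^45 ≡ 94 (mod 589)
90^54 ≡ 343 (mod 589)
90^60 ≡ 311 (mod 589)
90^90 ≡ 1 (mod 589) ✓
Thus |⟨90⟩| = ord(90) = 90.
[(Z/589Z)^× : ⟨90⟩] = 540/90 = 6.

6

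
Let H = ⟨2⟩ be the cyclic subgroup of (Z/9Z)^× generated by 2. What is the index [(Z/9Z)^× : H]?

Since 2 ∈ (Z/9Z)^×, its order divides φ(9) = φ(3^2) = 3·(3−1) = 6 = 2 · 3.
Divisors of 6: 1, 2, 3, 6.
Compute 2^d (mod 9) for the divisors d until we hit 1:
2^1 ≡ 2
2^2 ≡ 4
2^3 ≡ 8
2^6 ≡ 1
The order of 2 is 6, so the subgroup it generates has 6 elements.
Index = |(Z/9Z)^×| / |⟨2⟩| = 6 / 6 = 1.

1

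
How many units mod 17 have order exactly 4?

2

φ(17) = 17 − 1 = 16 = 2^4.
(Z/17Z)^× is cyclic (|G| = 16); a cyclic group of order m has exactly φ(d) elements of each order d | m, and none otherwise.
4 = 2^2 divides 16, and φ(4) = 2.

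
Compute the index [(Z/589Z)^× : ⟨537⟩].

ord(537) | φ(589) = φ(19·31) = (19−1)·(31−1) = 18·30 = 540 = 2^2 · 3^3 · 5.
Divisors of 540: 1, 2, 3, 4, 5, 6, 9, 10, 12, 15, 18, 20, 27, 30, 36, 45, 54, 60, 90, 108, 135, 180, 270, 540.
Compute 537^d (mod 589) for the divisors d until we hit 1:
537^1 ≡ 537 (mod 589)
537^2 ≡ 348 (mod 589)
537^3 ≡ 163 (mod 589)
537^4 ≡ 359 (mod 589)
537^5 ≡ 180 (mod 589)
537^6 ≡ 64 (mod 589)
537^9 ≡ 419 (mod 589)
537^10 ≡ 5 (mod 589)
537^12 ≡ 562 (mod 589)
537^15 ≡ 311 (mod 589)
537^18 ≡ 39 (mod 589)
537^20 ≡ 25 (mod 589)
537^27 ≡ 438 (mod 589)
537^30 ≡ 125 (mod 589)
537^36 ≡ 343 (mod 589)
537^45 ≡ 1 (mod 589) ✓
Thus |⟨537⟩| = ord(537) = 45.
The index is φ(589) / ord(537) = 540 / 45 = 12.

12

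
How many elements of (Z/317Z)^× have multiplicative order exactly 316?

156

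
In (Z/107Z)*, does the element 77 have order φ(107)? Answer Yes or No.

Yes

φ(107) = 107 − 1 = 106 = 2 · 53.
77 is a primitive root mod 107 iff 77^(φ(107)/q) ≢ 1 for every prime q | φ(107), i.e. q ∈ {2, 53}.
77^53 ≡ 106 (mod 107)  [q = 2: ≢ 1 ✓]
77^2 ≡ 44 (mod 107)  [q = 53: ≢ 1 ✓]
All checks pass, so 77 has order 106 and is a primitive root modulo 107.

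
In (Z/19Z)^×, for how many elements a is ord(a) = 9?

6

φ(19) = 19 − 1 = 18 = 2 · 3^2.
In a cyclic group of order 18, there are φ(d) elements of order d for each divisor d of 18, and zero for non-divisors.
9 = 3^2 divides 18, and φ(9) = 6.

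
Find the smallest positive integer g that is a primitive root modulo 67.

2

φ(67) = 67 − 1 = 66 = 2 · 3 · 11.
g is a primitive root iff g^(66/q) ≢ 1 (mod 67) for each prime q ∈ {2, 3, 11}.
g = 2: 2^33 ≡ 66; 2^22 ≡ 37; 2^6 ≡ 64 — none is 1, so 2 is a primitive root.
Hence the least primitive root of 67 is 2.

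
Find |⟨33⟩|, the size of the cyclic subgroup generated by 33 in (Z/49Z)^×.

ord(33) | φ(49) = φ(7^2) = 7·(7−1) = 42 = 2 · 3 · 7.
Divisors of 42: 1, 2, 3, 6, 7, 14, 21, 42.
Check 33^d mod 49 for each divisor in increasing order:
33^1 ≡ 33
33^2 ≡ 11
33^3 ≡ 20
33^6 ≡ 8
33^7 ≡ 19
33^14 ≡ 18
33^21 ≡ 48
33^42 ≡ 1
So ord_49(33) = 42.

42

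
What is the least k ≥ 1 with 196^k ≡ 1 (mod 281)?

70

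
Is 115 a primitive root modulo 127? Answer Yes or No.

No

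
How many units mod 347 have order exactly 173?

172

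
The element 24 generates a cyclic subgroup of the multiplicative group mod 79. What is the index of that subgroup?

13

Since 24 ∈ (Z/79Z)^×, its order divides φ(79) = 79 − 1 = 78 = 2 · 3 · 13.
Divisors of 78: 1, 2, 3, 6, 13, 26, 39, 78.
Check 24^d mod 79 for each divisor in increasing order:
24^1 ≡ 24 (mod 79)
24^2 ≡ 23 (mod 79)
24^3 ≡ 78 (mod 79)
24^6 ≡ 1 (mod 79) ✓
So ord_79(24) = 6, hence |⟨24⟩| = 6.
The index is φ(79) / ord(24) = 78 / 6 = 13.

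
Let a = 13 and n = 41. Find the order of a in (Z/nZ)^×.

40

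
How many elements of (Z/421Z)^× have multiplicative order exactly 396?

φ(421) = 421 − 1 = 420 = 2^2 · 3 · 5 · 7.
Since (Z/421Z)^× is cyclic of order 420, the number of elements of order d is φ(d) when d | 420 and 0 otherwise.
396 does not divide 420, so no element of (Z/421Z)^× has order 396.

0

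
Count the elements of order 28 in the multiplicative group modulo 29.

12

φ(29) = 29 − 1 = 28 = 2^2 · 7.
In a cyclic group of order 28, there are φ(d) elements of order d for each divisor d of 28, and zero for non-divisors.
28 = 2^2 · 7 divides 28, and φ(28) = 12.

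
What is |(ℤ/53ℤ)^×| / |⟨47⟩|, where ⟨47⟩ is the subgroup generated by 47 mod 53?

4

By Lagrange's theorem, ord_53(47) divides φ(53) = 53 − 1 = 52 = 2^2 · 13.
Divisors of 52: 1, 2, 4, 13, 26, 52.
Test each divisor d:
47^1 ≡ 47
47^2 ≡ 36
47^4 ≡ 24
47^13 ≡ 1
So ord_53(47) = 13, hence |⟨47⟩| = 13.
[(Z/53Z)^× : ⟨47⟩] = 52/13 = 4.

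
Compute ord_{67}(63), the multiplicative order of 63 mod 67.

The order of 63 must divide φ(67) = 67 − 1 = 66 = 2 · 3 · 11.
Divisors of 66: 1, 2, 3, 6, 11, 22, 33, 66.
Test each divisor d:
63^1 ≡ 63
63^2 ≡ 16
63^3 ≡ 3
63^6 ≡ 9
63^11 ≡ 30
63^22 ≡ 29
63^33 ≡ 66
63^66 ≡ 1
Therefore the multiplicative order of 63 modulo 67 is 66.

66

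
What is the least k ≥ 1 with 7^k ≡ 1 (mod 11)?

10

Since 7 ∈ (Z/11Z)^×, its order divides φ(11) = 11 − 1 = 10 = 2 · 5.
Divisors of 10: 1, 2, 5, 10.
Compute 7^d (mod 11) for the divisors d until we hit 1:
7^1 ≡ 7
7^2 ≡ 5
7^5 ≡ 10
7^10 ≡ 1
Therefore the multiplicative order of 7 modulo 11 is 10.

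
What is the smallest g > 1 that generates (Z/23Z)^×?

φ(23) = 23 − 1 = 22 = 2 · 11.
Test candidates g = 2, 3, … against the prime factors q ∈ {2, 11} of φ(23): g is a generator iff g^(22/q) ≢ 1 for every such q.
g = 2: 2^11 ≡ 1 — hits 1, so not a primitive root.
g = 3: 3^11 ≡ 1 — hits 1, so not a primitive root.
g = 4: 4^11 ≡ 1 — hits 1, so not a primitive root.
g = 5: 5^11 ≡ 22; 5^2 ≡ 2 — none is 1, so 5 is a primitive root.
So 5 is the smallest generator of (Z/23Z)^×.

5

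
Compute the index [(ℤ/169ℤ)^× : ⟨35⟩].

4

Since 35 ∈ (Z/169Z)^×, its order divides φ(169) = φ(13^2) = 13·(13−1) = 156 = 2^2 · 3 · 13.
Divisors of 156: 1, 2, 3, 4, 6, 12, 13, 26, 39, 52, 78, 156.
Test each divisor d:
35^1 ≡ 35
35^2 ≡ 42
35^3 ≡ 118
35^4 ≡ 74
35^6 ≡ 66
35^12 ≡ 131
35^13 ≡ 22
35^26 ≡ 146
35^39 ≡ 1
The order of 35 is 39, so the subgroup it generates has 39 elements.
Index = |(Z/169Z)^×| / |⟨35⟩| = 156 / 39 = 4.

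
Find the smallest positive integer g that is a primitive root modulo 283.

3

φ(283) = 283 − 1 = 282 = 2 · 3 · 47.
Test candidates g = 2, 3, … against the prime factors q ∈ {2, 3, 47} of φ(283): g is a generator iff g^(282/q) ≢ 1 for every such q.
g = 2: 2^141 ≡ 282; 2^94 ≡ 1 — hits 1, so not a primitive root.
g = 3: 3^141 ≡ 282; 3^94 ≡ 238; 3^6 ≡ 163 — none is 1, so 3 is a primitive root.
The smallest primitive root modulo 283 is 3.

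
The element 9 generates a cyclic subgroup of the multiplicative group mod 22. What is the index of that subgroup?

2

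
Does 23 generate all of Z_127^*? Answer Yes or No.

Yes

φ(127) = 127 − 1 = 126 = 2 · 3^2 · 7.
23 is a primitive root mod 127 iff 23^(φ(127)/q) ≢ 1 for every prime q | φ(127), i.e. q ∈ {2, 3, 7}.
23^63 ≡ 126 (mod 127)  [q = 2: ≢ 1 ✓]
23^42 ≡ 107 (mod 127)  [q = 3: ≢ 1 ✓]
23^18 ≡ 16 (mod 127)  [q = 7: ≢ 1 ✓]
All checks pass, so 23 has order 126 and is a primitive root modulo 127.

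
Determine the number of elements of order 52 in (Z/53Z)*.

24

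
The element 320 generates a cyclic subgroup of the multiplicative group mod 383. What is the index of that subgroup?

1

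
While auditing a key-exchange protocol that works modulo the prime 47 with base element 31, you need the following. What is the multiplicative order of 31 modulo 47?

46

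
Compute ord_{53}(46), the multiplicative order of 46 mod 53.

13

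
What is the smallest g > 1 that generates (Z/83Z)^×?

2

φ(83) = 83 − 1 = 82 = 2 · 41.
Test candidates g = 2, 3, … against the prime factors q ∈ {2, 41} of φ(83): g is a generator iff g^(82/q) ≢ 1 for every such q.
g = 2: 2^41 ≡ 82; 2^2 ≡ 4 — none is 1, so 2 is a primitive root.
The smallest primitive root modulo 83 is 2.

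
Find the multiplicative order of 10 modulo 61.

ord(10) | φ(61) = 61 − 1 = 60 = 2^2 · 3 · 5.
Divisors of 60: 1, 2, 3, 4, 5, 6, 10, 12, 15, 20, 30, 60.
Test each divisor d:
10^1 ≡ 10 (mod 61)
10^2 ≡ 39 (mod 61)
10^3 ≡ 24 (mod 61)
10^4 ≡ 57 (mod 61)
10^5 ≡ 21 (mod 61)
10^6 ≡ 27 (mod 61)
10^10 ≡ 14 (mod 61)
10^12 ≡ 58 (mod 61)
10^15 ≡ 50 (mod 61)
10^20 ≡ 13 (mod 61)
10^30 ≡ 60 (mod 61)
10^60 ≡ 1 (mod 61) ✓
The smallest such exponent is 60, so the order of 10 is 60.

60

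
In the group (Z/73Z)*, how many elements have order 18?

6

φ(73) = 73 − 1 = 72 = 2^3 · 3^2.
(Z/73Z)^× is cyclic (|G| = 72); a cyclic group of order m has exactly φ(d) elements of each order d | m, and none otherwise.
18 = 2 · 3^2 divides 72, and φ(18) = 6.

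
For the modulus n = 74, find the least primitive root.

φ(74) = φ(2)·φ(37) = 1·36 = 36 = 2^2 · 3^2.
Test candidates g = 2, 3, … against the prime factors q ∈ {2, 3} of φ(74): g is a generator iff g^(36/q) ≢ 1 for every such q.
g = 2: gcd(2, 74) = 2 > 1, not a unit — skip.
g = 3: 3^18 ≡ 1 — hits 1, so not a primitive root.
g = 4: gcd(4, 74) = 2 > 1, not a unit — skip.
g = 5: 5^18 ≡ 73; 5^12 ≡ 47 — none is 1, so 5 is a primitive root.
Hence the least primitive root of 74 is 5.

5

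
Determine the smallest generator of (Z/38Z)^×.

φ(38) = φ(2)·φ(19) = 1·18 = 18 = 2 · 3^2.
Test candidates g = 2, 3, … against the prime factors q ∈ {2, 3} of φ(38): g is a generator iff g^(18/q) ≢ 1 for every such q.
g = 2: gcd(2, 38) = 2 > 1, not a unit — skip.
g = 3: 3^9 ≡ 37; 3^6 ≡ 7 — none is 1, so 3 is a primitive root.
Hence the least primitive root of 38 is 3.

3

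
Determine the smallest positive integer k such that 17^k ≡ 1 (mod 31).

30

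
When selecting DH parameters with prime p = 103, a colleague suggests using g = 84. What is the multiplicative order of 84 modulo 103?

Since 84 ∈ (Z/103Z)^×, its order divides φ(103) = 103 − 1 = 102 = 2 · 3 · 17.
Divisors of 102: 1, 2, 3, 6, 17, 34, 51, 102.
Test each divisor d:
84^1 ≡ 84 (mod 103)
84^2 ≡ 52 (mod 103)
84^3 ≡ 42 (mod 103)
84^6 ≡ 13 (mod 103)
84^17 ≡ 47 (mod 103)
84^34 ≡ 46 (mod 103)
84^51 ≡ 102 (mod 103)
84^102 ≡ 1 (mod 103) ✓
Therefore the multiplicative order of 84 modulo 103 is 102.

102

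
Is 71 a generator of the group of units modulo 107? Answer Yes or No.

φ(107) = 107 − 1 = 106 = 2 · 53.
It suffices to check that the order of 71 is not a proper divisor of 106: compute 71^(106/q) for q ∈ {2, 53}.
71^53 ≡ 106 (mod 107)  [q = 2: ≢ 1 ✓]
71^2 ≡ 12 (mod 107)  [q = 53: ≢ 1 ✓]
None equal 1, so ord_107(71) = 106: 71 is a primitive root.

Yes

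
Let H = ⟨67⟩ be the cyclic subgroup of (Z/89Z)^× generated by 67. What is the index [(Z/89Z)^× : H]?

8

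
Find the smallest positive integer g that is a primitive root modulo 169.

φ(169) = φ(13^2) = 13·(13−1) = 156 = 2^2 · 3 · 13.
Test candidates g = 2, 3, … against the prime factors q ∈ {2, 3, 13} of φ(169): g is a generator iff g^(156/q) ≢ 1 for every such q.
g = 2: 2^78 ≡ 168; 2^52 ≡ 146; 2^12 ≡ 40 — none is 1, so 2 is a primitive root.
Hence the least primitive root of 169 is 2.

2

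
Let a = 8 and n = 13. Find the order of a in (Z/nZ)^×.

4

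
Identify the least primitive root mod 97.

φ(97) = 97 − 1 = 96 = 2^5 · 3.
Test candidates g = 2, 3, … against the prime factors q ∈ {2, 3} of φ(97): g is a generator iff g^(96/q) ≢ 1 for every such q.
g = 2: 2^48 ≡ 1 — hits 1, so not a primitive root.
g = 3: 3^48 ≡ 1 — hits 1, so not a primitive root.
g = 4: 4^48 ≡ 1 — hits 1, so not a primitive root.
g = 5: 5^48 ≡ 96; 5^32 ≡ 35 — none is 1, so 5 is a primitive root.
So 5 is the smallest generator of (Z/97Z)^×.

5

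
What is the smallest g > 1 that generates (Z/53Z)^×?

2

φ(53) = 53 − 1 = 52 = 2^2 · 13.
g is a primitive root iff g^(52/q) ≢ 1 (mod 53) for each prime q ∈ {2, 13}.
g = 2: 2^26 ≡ 52; 2^4 ≡ 16 — none is 1, so 2 is a primitive root.
Hence the least primitive root of 53 is 2.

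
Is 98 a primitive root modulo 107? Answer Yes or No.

φ(107) = 107 − 1 = 106 = 2 · 53.
98 is a primitive root mod 107 iff 98^(φ(107)/q) ≢ 1 for every prime q | φ(107), i.e. q ∈ {2, 53}.
98^53 ≡ 106 (mod 107)  [q = 2: ≢ 1 ✓]
98^2 ≡ 81 (mod 107)  [q = 53: ≢ 1 ✓]
Every test exponent gives a nontrivial residue, hence 98 generates the full group.

Yes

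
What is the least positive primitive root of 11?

2

φ(11) = 11 − 1 = 10 = 2 · 5.
g is a primitive root iff g^(10/q) ≢ 1 (mod 11) for each prime q ∈ {2, 5}.
g = 2: 2^5 ≡ 10; 2^2 ≡ 4 — none is 1, so 2 is a primitive root.
So 2 is the smallest generator of (Z/11Z)^×.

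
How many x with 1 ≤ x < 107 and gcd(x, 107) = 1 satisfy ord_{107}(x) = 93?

0

φ(107) = 107 − 1 = 106 = 2 · 53.
In a cyclic group of order 106, there are φ(d) elements of order d for each divisor d of 106, and zero for non-divisors.
Since 93 ∤ 106, the count is 0.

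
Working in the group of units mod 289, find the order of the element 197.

By Lagrange's theorem, ord_289(197) divides φ(289) = φ(17^2) = 17·(17−1) = 272 = 2^4 · 17.
Divisors of 272: 1, 2, 4, 8, 16, 17, 34, 68, 136, 272.
Evaluate successive powers at the divisors of 272:
197^1 ≡ 197 (mod 289)
197^2 ≡ 83 (mod 289)
197^4 ≡ 242 (mod 289)
197^8 ≡ 186 (mod 289)
197^16 ≡ 205 (mod 289)
197^17 ≡ 214 (mod 289)
197^34 ≡ 134 (mod 289)
197^68 ≡ 38 (mod 289)
197^136 ≡ 288 (mod 289)
197^272 ≡ 1 (mod 289) ✓
Hence ord(197) = 272.

272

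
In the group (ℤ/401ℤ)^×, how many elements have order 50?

φ(401) = 401 − 1 = 400 = 2^4 · 5^2.
In a cyclic group of order 400, there are φ(d) elements of order d for each divisor d of 400, and zero for non-divisors.
50 = 2 · 5^2 divides 400, and φ(50) = 20.

20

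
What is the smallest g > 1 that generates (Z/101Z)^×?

2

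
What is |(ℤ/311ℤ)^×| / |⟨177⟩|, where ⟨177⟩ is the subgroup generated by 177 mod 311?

Since 177 ∈ (Z/311Z)^×, its order divides φ(311) = 311 − 1 = 310 = 2 · 5 · 31.
Divisors of 310: 1, 2, 5, 10, 31, 62, 155, 310.
Compute 177^d (mod 311) for the divisors d until we hit 1:
177^1 ≡ 177 (mod 311)
177^2 ≡ 229 (mod 311)
177^5 ≡ 262 (mod 311)
177^10 ≡ 224 (mod 311)
177^31 ≡ 305 (mod 311)
177^62 ≡ 36 (mod 311)
177^155 ≡ 310 (mod 311)
177^310 ≡ 1 (mod 311) ✓
Thus |⟨177⟩| = ord(177) = 310.
[(Z/311Z)^× : ⟨177⟩] = 310/310 = 1.

1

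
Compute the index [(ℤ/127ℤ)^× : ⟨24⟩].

By Lagrange's theorem, ord_127(24) divides φ(127) = 127 − 1 = 126 = 2 · 3^2 · 7.
Divisors of 126: 1, 2, 3, 6, 7, 9, 14, 18, 21, 42, 63, 126.
Compute 24^d (mod 127) for the divisors d until we hit 1:
24^1 ≡ 24 (mod 127)
24^2 ≡ 68 (mod 127)
24^3 ≡ 108 (mod 127)
24^6 ≡ 107 (mod 127)
24^7 ≡ 28 (mod 127)
24^9 ≡ 126 (mod 127)
24^14 ≡ 22 (mod 127)
24^18 ≡ 1 (mod 127) ✓
So ord_127(24) = 18, hence |⟨24⟩| = 18.
[(Z/127Z)^× : ⟨24⟩] = 126/18 = 7.

7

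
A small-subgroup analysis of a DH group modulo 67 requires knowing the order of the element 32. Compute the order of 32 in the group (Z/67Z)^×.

66

The order of 32 must divide φ(67) = 67 − 1 = 66 = 2 · 3 · 11.
Divisors of 66: 1, 2, 3, 6, 11, 22, 33, 66.
Evaluate successive powers at the divisors of 66:
32^1 ≡ 32
32^2 ≡ 19
32^3 ≡ 5
32^6 ≡ 25
32^11 ≡ 30
32^22 ≡ 29
32^33 ≡ 66
32^66 ≡ 1
Hence ord(32) = 66.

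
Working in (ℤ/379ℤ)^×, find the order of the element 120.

189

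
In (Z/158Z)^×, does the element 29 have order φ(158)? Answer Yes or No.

Yes

φ(158) = φ(2)·φ(79) = 1·78 = 78 = 2 · 3 · 13.
Test 29^(78/q) mod 158 for each prime factor q of 78:
29^39 ≡ 157 (mod 158)  [q = 2: ≢ 1 ✓]
29^26 ≡ 55 (mod 158)  [q = 3: ≢ 1 ✓]
29^6 ≡ 89 (mod 158)  [q = 13: ≢ 1 ✓]
All checks pass, so 29 has order 78 and is a primitive root modulo 158.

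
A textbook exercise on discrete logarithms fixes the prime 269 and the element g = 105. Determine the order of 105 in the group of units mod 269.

67

ord(105) | φ(269) = 269 − 1 = 268 = 2^2 · 67.
Divisors of 268: 1, 2, 4, 67, 134, 268.
Test each divisor d:
105^1 ≡ 105 (mod 269)
105^2 ≡ 265 (mod 269)
105^4 ≡ 16 (mod 269)
105^67 ≡ 1 (mod 269) ✓
The smallest such exponent is 67, so the order of 105 is 67.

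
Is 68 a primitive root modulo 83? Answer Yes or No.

No

φ(83) = 83 − 1 = 82 = 2 · 41.
Test 68^(82/q) mod 83 for each prime factor q of 82:
68^41 ≡ 1 (mod 83)  [q = 2: ≡ 1 ✗]
68^2 ≡ 59 (mod 83)  [q = 41: ≢ 1 ✓]
68^41 ≡ 1 shows ord(68) | 41, strictly less than φ(83); not a primitive root.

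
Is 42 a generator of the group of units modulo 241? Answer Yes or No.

φ(241) = 241 − 1 = 240 = 2^4 · 3 · 5.
It suffices to check that the order of 42 is not a proper divisor of 240: compute 42^(240/q) for q ∈ {2, 3, 5}.
42^120 ≡ 240 (mod 241)  [q = 2: ≢ 1 ✓]
42^80 ≡ 15 (mod 241)  [q = 3: ≢ 1 ✓]
42^48 ≡ 205 (mod 241)  [q = 5: ≢ 1 ✓]
All checks pass, so 42 has order 240 and is a primitive root modulo 241.

Yes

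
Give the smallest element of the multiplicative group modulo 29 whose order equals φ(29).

2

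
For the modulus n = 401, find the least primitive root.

3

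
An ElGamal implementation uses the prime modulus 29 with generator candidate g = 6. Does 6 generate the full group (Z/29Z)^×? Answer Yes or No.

No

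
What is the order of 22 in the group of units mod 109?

By Lagrange's theorem, ord_109(22) divides φ(109) = 109 − 1 = 108 = 2^2 · 3^3.
Divisors of 108: 1, 2, 3, 4, 6, 9, 12, 18, 27, 36, 54, 108.
Evaluate successive powers at the divisors of 108:
22^1 ≡ 22 (mod 109)
22^2 ≡ 48 (mod 109)
22^3 ≡ 75 (mod 109)
22^4 ≡ 15 (mod 109)
22^6 ≡ 66 (mod 109)
22^9 ≡ 45 (mod 109)
22^12 ≡ 105 (mod 109)
22^18 ≡ 63 (mod 109)
22^27 ≡ 1 (mod 109) ✓
Therefore the multiplicative order of 22 modulo 109 is 27.

27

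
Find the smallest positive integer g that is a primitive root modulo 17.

3

φ(17) = 17 − 1 = 16 = 2^4.
Test candidates g = 2, 3, … against the prime factors q ∈ {2} of φ(17): g is a generator iff g^(16/q) ≢ 1 for every such q.
g = 2: 2^8 ≡ 1 — hits 1, so not a primitive root.
g = 3: 3^8 ≡ 16 — none is 1, so 3 is a primitive root.
Hence the least primitive root of 17 is 3.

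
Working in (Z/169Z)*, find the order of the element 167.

156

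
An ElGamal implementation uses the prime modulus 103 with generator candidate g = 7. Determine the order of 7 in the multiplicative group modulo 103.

51

ord(7) | φ(103) = 103 − 1 = 102 = 2 · 3 · 17.
Divisors of 102: 1, 2, 3, 6, 17, 34, 51, 102.
Evaluate successive powers at the divisors of 102:
7^1 ≡ 7
7^2 ≡ 49
7^3 ≡ 34
7^6 ≡ 23
7^17 ≡ 46
7^34 ≡ 56
7^51 ≡ 1
So ord_103(7) = 51.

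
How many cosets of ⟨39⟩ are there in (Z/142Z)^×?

5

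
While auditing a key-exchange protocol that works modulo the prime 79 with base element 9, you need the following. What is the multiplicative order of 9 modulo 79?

Since 9 ∈ (Z/79Z)^×, its order divides φ(79) = 79 − 1 = 78 = 2 · 3 · 13.
Divisors of 78: 1, 2, 3, 6, 13, 26, 39, 78.
Evaluate successive powers at the divisors of 78:
9^1 ≡ 9 (mod 79)
9^2 ≡ 2 (mod 79)
9^3 ≡ 18 (mod 79)
9^6 ≡ 8 (mod 79)
9^13 ≡ 23 (mod 79)
9^26 ≡ 55 (mod 79)
9^39 ≡ 1 (mod 79) ✓
Hence ord(9) = 39.

39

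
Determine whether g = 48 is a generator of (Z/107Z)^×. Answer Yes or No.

No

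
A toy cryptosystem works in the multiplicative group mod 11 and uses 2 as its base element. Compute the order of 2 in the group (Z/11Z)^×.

By Lagrange's theorem, ord_11(2) divides φ(11) = 11 − 1 = 10 = 2 · 5.
Divisors of 10: 1, 2, 5, 10.
Evaluate successive powers at the divisors of 10:
2^1 ≡ 2 (mod 11)
2^2 ≡ 4 (mod 11)
2^5 ≡ 10 (mod 11)
2^10 ≡ 1 (mod 11) ✓
So ord_11(2) = 10.

10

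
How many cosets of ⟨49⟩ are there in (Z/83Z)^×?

2

Since 49 ∈ (Z/83Z)^×, its order divides φ(83) = 83 − 1 = 82 = 2 · 41.
Divisors of 82: 1, 2, 41, 82.
Test each divisor d:
49^1 ≡ 49
49^2 ≡ 77
49^41 ≡ 1
Thus |⟨49⟩| = ord(49) = 41.
The index is φ(83) / ord(49) = 82 / 41 = 2.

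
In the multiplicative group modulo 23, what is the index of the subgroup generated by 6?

By Lagrange's theorem, ord_23(6) divides φ(23) = 23 − 1 = 22 = 2 · 11.
Divisors of 22: 1, 2, 11, 22.
Compute 6^d (mod 23) for the divisors d until we hit 1:
6^1 ≡ 6 (mod 23)
6^2 ≡ 13 (mod 23)
6^11 ≡ 1 (mod 23) ✓
So ord_23(6) = 11, hence |⟨6⟩| = 11.
Index = |(Z/23Z)^×| / |⟨6⟩| = 22 / 11 = 2.

2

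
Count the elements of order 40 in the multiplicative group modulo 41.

φ(41) = 41 − 1 = 40 = 2^3 · 5.
Since (Z/41Z)^× is cyclic of order 40, the number of elements of order d is φ(d) when d | 40 and 0 otherwise.
40 = 2^3 · 5 divides 40, and φ(40) = 16.

16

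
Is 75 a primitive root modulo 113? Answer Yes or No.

φ(113) = 113 − 1 = 112 = 2^4 · 7.
Test 75^(112/q) mod 113 for each prime factor q of 112:
75^56 ≡ 112 (mod 113)  [q = 2: ≢ 1 ✓]
75^16 ≡ 30 (mod 113)  [q = 7: ≢ 1 ✓]
Every test exponent gives a nontrivial residue, hence 75 generates the full group.

Yes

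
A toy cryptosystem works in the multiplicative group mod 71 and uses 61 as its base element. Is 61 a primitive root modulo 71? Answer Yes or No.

φ(71) = 71 − 1 = 70 = 2 · 5 · 7.
Test 61^(70/q) mod 71 for each prime factor q of 70:
61^35 ≡ 70 (mod 71)  [q = 2: ≢ 1 ✓]
61^14 ≡ 25 (mod 71)  [q = 5: ≢ 1 ✓]
61^10 ≡ 30 (mod 71)  [q = 7: ≢ 1 ✓]
None equal 1, so ord_71(61) = 70: 61 is a primitive root.

Yes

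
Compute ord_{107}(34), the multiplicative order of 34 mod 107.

ord(34) | φ(107) = 107 − 1 = 106 = 2 · 53.
Divisors of 106: 1, 2, 53, 106.
Evaluate successive powers at the divisors of 106:
34^1 ≡ 34 (mod 107)
34^2 ≡ 86 (mod 107)
34^53 ≡ 1 (mod 107) ✓
The smallest such exponent is 53, so the order of 34 is 53.

53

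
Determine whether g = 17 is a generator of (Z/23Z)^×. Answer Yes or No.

φ(23) = 23 − 1 = 22 = 2 · 11.
An element g generates (Z/23Z)^× iff g^(22/q) ≢ 1 (mod 23) for each prime q ∈ {2, 11}.
17^11 ≡ 22 (mod 23)  [q = 2: ≢ 1 ✓]
17^2 ≡ 13 (mod 23)  [q = 11: ≢ 1 ✓]
All checks pass, so 17 has order 22 and is a primitive root modulo 23.

Yes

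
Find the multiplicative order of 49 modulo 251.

125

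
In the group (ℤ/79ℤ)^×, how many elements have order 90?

φ(79) = 79 − 1 = 78 = 2 · 3 · 13.
Since (Z/79Z)^× is cyclic of order 78, the number of elements of order d is φ(d) when d | 78 and 0 otherwise.
Here 78 is not a multiple of 90, so there are no elements of order 90.

0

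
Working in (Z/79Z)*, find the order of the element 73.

Since 73 ∈ (Z/79Z)^×, its order divides φ(79) = 79 − 1 = 78 = 2 · 3 · 13.
Divisors of 78: 1, 2, 3, 6, 13, 26, 39, 78.
Check 73^d mod 79 for each divisor in increasing order:
73^1 ≡ 73 (mod 79)
73^2 ≡ 36 (mod 79)
73^3 ≡ 21 (mod 79)
73^6 ≡ 46 (mod 79)
73^13 ≡ 23 (mod 79)
73^26 ≡ 55 (mod 79)
73^39 ≡ 1 (mod 79) ✓
Hence ord(73) = 39.

39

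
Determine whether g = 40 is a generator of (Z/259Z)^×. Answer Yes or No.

No

259 = 7 · 37 is a product of two distinct odd primes, so (Z/259Z)^× ≅ (Z/7Z)^× × (Z/37Z)^× is not cyclic.
No primitive root modulo 259 exists; in particular 40 is not one.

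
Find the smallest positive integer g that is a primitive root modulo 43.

φ(43) = 43 − 1 = 42 = 2 · 3 · 7.
g is a primitive root iff g^(42/q) ≢ 1 (mod 43) for each prime q ∈ {2, 3, 7}.
g = 2: 2^21 ≡ 42; 2^14 ≡ 1 — hits 1, so not a primitive root.
g = 3: 3^21 ≡ 42; 3^14 ≡ 36; 3^6 ≡ 41 — none is 1, so 3 is a primitive root.
The smallest primitive root modulo 43 is 3.

3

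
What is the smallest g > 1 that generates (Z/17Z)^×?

φ(17) = 17 − 1 = 16 = 2^4.
g is a primitive root iff g^(16/q) ≢ 1 (mod 17) for each prime q ∈ {2}.
g = 2: 2^8 ≡ 1 — hits 1, so not a primitive root.
g = 3: 3^8 ≡ 16 — none is 1, so 3 is a primitive root.
So 3 is the smallest generator of (Z/17Z)^×.

3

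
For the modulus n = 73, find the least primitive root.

5

φ(73) = 73 − 1 = 72 = 2^3 · 3^2.
Test candidates g = 2, 3, … against the prime factors q ∈ {2, 3} of φ(73): g is a generator iff g^(72/q) ≢ 1 for every such q.
g = 2: 2^36 ≡ 1 — hits 1, so not a primitive root.
g = 3: 3^36 ≡ 1 — hits 1, so not a primitive root.
g = 4: 4^36 ≡ 1 — hits 1, so not a primitive root.
g = 5: 5^36 ≡ 72; 5^24 ≡ 8 — none is 1, so 5 is a primitive root.
The smallest primitive root modulo 73 is 5.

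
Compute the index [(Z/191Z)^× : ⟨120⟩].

2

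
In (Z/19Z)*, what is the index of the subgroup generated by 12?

3

Since 12 ∈ (Z/19Z)^×, its order divides φ(19) = 19 − 1 = 18 = 2 · 3^2.
Divisors of 18: 1, 2, 3, 6, 9, 18.
Test each divisor d:
12^1 ≡ 12 (mod 19)
12^2 ≡ 11 (mod 19)
12^3 ≡ 18 (mod 19)
12^6 ≡ 1 (mod 19) ✓
Thus |⟨12⟩| = ord(12) = 6.
The index is φ(19) / ord(12) = 18 / 6 = 3.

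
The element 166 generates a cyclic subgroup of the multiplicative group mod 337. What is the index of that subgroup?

By Lagrange's theorem, ord_337(166) divides φ(337) = 337 − 1 = 336 = 2^4 · 3 · 7.
Divisors of 336: 1, 2, 3, 4, 6, 7, 8, 12, 14, 16, 21, 24, 28, 42, 48, 56, 84, 112, 168, 336.
Check 166^d mod 337 for each divisor in increasing order:
166^1 ≡ 166 (mod 337)
166^2 ≡ 259 (mod 337)
166^3 ≡ 195 (mod 337)
166^4 ≡ 18 (mod 337)
166^6 ≡ 281 (mod 337)
166^7 ≡ 140 (mod 337)
166^8 ≡ 324 (mod 337)
166^12 ≡ 103 (mod 337)
166^14 ≡ 54 (mod 337)
166^16 ≡ 169 (mod 337)
166^21 ≡ 146 (mod 337)
166^24 ≡ 162 (mod 337)
166^28 ≡ 220 (mod 337)
166^42 ≡ 85 (mod 337)
166^48 ≡ 295 (mod 337)
166^56 ≡ 209 (mod 337)
166^84 ≡ 148 (mod 337)
166^112 ≡ 208 (mod 337)
166^168 ≡ 336 (mod 337)
166^336 ≡ 1 (mod 337) ✓
Thus |⟨166⟩| = ord(166) = 336.
[(Z/337Z)^× : ⟨166⟩] = 336/336 = 1.

1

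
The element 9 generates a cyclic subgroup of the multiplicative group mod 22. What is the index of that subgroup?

The order of 9 must divide φ(22) = φ(2)·φ(11) = 1·10 = 10 = 2 · 5.
Divisors of 10: 1, 2, 5, 10.
Check 9^d mod 22 for each divisor in increasing order:
9^1 ≡ 9 (mod 22)
9^2 ≡ 15 (mod 22)
9^5 ≡ 1 (mod 22) ✓
The order of 9 is 5, so the subgroup it generates has 5 elements.
[(Z/22Z)^× : ⟨9⟩] = 10/5 = 2.

2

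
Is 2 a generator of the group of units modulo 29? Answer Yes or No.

Yes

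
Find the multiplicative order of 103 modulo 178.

88

ord(103) | φ(178) = φ(2)·φ(89) = 1·88 = 88 = 2^3 · 11.
Divisors of 88: 1, 2, 4, 8, 11, 22, 44, 88.
Compute 103^d (mod 178) for the divisors d until we hit 1:
103^1 ≡ 103 (mod 178)
103^2 ≡ 107 (mod 178)
103^4 ≡ 57 (mod 178)
103^8 ≡ 45 (mod 178)
103^11 ≡ 37 (mod 178)
103^22 ≡ 123 (mod 178)
103^44 ≡ 177 (mod 178)
103^88 ≡ 1 (mod 178) ✓
The smallest such exponent is 88, so the order of 103 is 88.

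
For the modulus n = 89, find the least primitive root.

3

φ(89) = 89 − 1 = 88 = 2^3 · 11.
Test candidates g = 2, 3, … against the prime factors q ∈ {2, 11} of φ(89): g is a generator iff g^(88/q) ≢ 1 for every such q.
g = 2: 2^44 ≡ 1 — hits 1, so not a primitive root.
g = 3: 3^44 ≡ 88; 3^8 ≡ 64 — none is 1, so 3 is a primitive root.
Hence the least primitive root of 89 is 3.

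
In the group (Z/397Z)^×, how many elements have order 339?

0

φ(397) = 397 − 1 = 396 = 2^2 · 3^2 · 11.
Since (Z/397Z)^× is cyclic of order 396, the number of elements of order d is φ(d) when d | 396 and 0 otherwise.
339 does not divide 396, so no element of (Z/397Z)^× has order 339.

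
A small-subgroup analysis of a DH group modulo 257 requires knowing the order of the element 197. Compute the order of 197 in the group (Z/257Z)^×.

32

ord(197) | φ(257) = 257 − 1 = 256 = 2^8.
Divisors of 256: 1, 2, 4, 8, 16, 32, 64, 128, 256.
Check 197^d mod 257 for each divisor in increasing order:
197^1 ≡ 197
197^2 ≡ 2
197^4 ≡ 4
197^8 ≡ 16
197^16 ≡ 256
197^32 ≡ 1
Hence ord(197) = 32.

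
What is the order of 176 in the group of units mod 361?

171

By Lagrange's theorem, ord_361(176) divides φ(361) = φ(19^2) = 19·(19−1) = 342 = 2 · 3^2 · 19.
Divisors of 342: 1, 2, 3, 6, 9, 18, 19, 38, 57, 114, 171, 342.
Test each divisor d:
176^1 ≡ 176
176^2 ≡ 291
176^3 ≡ 315
176^6 ≡ 311
176^9 ≡ 134
176^18 ≡ 267
176^19 ≡ 62
176^38 ≡ 234
176^57 ≡ 68
176^114 ≡ 292
176^171 ≡ 1
Hence ord(176) = 171.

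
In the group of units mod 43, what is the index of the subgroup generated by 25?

2

ord(25) | φ(43) = 43 − 1 = 42 = 2 · 3 · 7.
Divisors of 42: 1, 2, 3, 6, 7, 14, 21, 42.
Test each divisor d:
25^1 ≡ 25
25^2 ≡ 23
25^3 ≡ 16
25^6 ≡ 41
25^7 ≡ 36
25^14 ≡ 6
25^21 ≡ 1
Thus |⟨25⟩| = ord(25) = 21.
Index = |(Z/43Z)^×| / |⟨25⟩| = 42 / 21 = 2.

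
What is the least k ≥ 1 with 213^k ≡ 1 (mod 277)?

23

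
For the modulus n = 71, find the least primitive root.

7

φ(71) = 71 − 1 = 70 = 2 · 5 · 7.
Test candidates g = 2, 3, … against the prime factors q ∈ {2, 5, 7} of φ(71): g is a generator iff g^(70/q) ≢ 1 for every such q.
g = 2: 2^35 ≡ 1 — hits 1, so not a primitive root.
g = 3: 3^35 ≡ 1 — hits 1, so not a primitive root.
g = 4: 4^35 ≡ 1 — hits 1, so not a primitive root.
g = 5: 5^35 ≡ 1 — hits 1, so not a primitive root.
g = 6: 6^35 ≡ 1 — hits 1, so not a primitive root.
g = 7: 7^35 ≡ 70; 7^14 ≡ 54; 7^10 ≡ 45 — none is 1, so 7 is a primitive root.
So 7 is the smallest generator of (Z/71Z)^×.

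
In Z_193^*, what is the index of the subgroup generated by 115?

The order of 115 must divide φ(193) = 193 − 1 = 192 = 2^6 · 3.
Divisors of 192: 1, 2, 3, 4, 6, 8, 12, 16, 24, 32, 48, 64, 96, 192.
Evaluate successive powers at the divisors of 192:
115^1 ≡ 115 (mod 193)
115^2 ≡ 101 (mod 193)
115^3 ≡ 35 (mod 193)
115^4 ≡ 165 (mod 193)
115^6 ≡ 67 (mod 193)
115^8 ≡ 12 (mod 193)
115^12 ≡ 50 (mod 193)
115^16 ≡ 144 (mod 193)
115^24 ≡ 184 (mod 193)
115^32 ≡ 85 (mod 193)
115^48 ≡ 81 (mod 193)
115^64 ≡ 84 (mod 193)
115^96 ≡ 192 (mod 193)
115^192 ≡ 1 (mod 193) ✓
The order of 115 is 192, so the subgroup it generates has 192 elements.
The index is φ(193) / ord(115) = 192 / 192 = 1.

1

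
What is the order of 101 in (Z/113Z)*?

112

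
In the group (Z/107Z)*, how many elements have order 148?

0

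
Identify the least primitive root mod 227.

φ(227) = 227 − 1 = 226 = 2 · 113.
Test candidates g = 2, 3, … against the prime factors q ∈ {2, 113} of φ(227): g is a generator iff g^(226/q) ≢ 1 for every such q.
g = 2: 2^113 ≡ 226; 2^2 ≡ 4 — none is 1, so 2 is a primitive root.
Hence the least primitive root of 227 is 2.

2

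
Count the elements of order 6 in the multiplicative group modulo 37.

φ(37) = 37 − 1 = 36 = 2^2 · 3^2.
(Z/37Z)^× is cyclic (|G| = 36); a cyclic group of order m has exactly φ(d) elements of each order d | m, and none otherwise.
6 = 2 · 3 divides 36, and φ(6) = 2.

2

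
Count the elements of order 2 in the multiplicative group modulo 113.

1

φ(113) = 113 − 1 = 112 = 2^4 · 7.
Since (Z/113Z)^× is cyclic of order 112, the number of elements of order d is φ(d) when d | 112 and 0 otherwise.
2 | 112, and φ(2) = 2 − 1 = 1.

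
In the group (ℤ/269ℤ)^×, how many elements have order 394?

φ(269) = 269 − 1 = 268 = 2^2 · 67.
(Z/269Z)^× is cyclic (|G| = 268); a cyclic group of order m has exactly φ(d) elements of each order d | m, and none otherwise.
394 does not divide 268, so no element of (Z/269Z)^× has order 394.

0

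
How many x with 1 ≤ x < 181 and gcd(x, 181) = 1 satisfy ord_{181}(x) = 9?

φ(181) = 181 − 1 = 180 = 2^2 · 3^2 · 5.
In a cyclic group of order 180, there are φ(d) elements of order d for each divisor d of 180, and zero for non-divisors.
9 = 3^2 divides 180, and φ(9) = 6.

6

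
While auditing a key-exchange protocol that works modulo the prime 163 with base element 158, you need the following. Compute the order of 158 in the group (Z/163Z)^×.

ord(158) | φ(163) = 163 − 1 = 162 = 2 · 3^4.
Divisors of 162: 1, 2, 3, 6, 9, 18, 27, 54, 81, 162.
Evaluate successive powers at the divisors of 162:
158^1 ≡ 158
158^2 ≡ 25
158^3 ≡ 38
158^6 ≡ 140
158^9 ≡ 104
158^18 ≡ 58
158^27 ≡ 1
So ord_163(158) = 27.

27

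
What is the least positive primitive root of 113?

3

φ(113) = 113 − 1 = 112 = 2^4 · 7.
g is a primitive root iff g^(112/q) ≢ 1 (mod 113) for each prime q ∈ {2, 7}.
g = 2: 2^56 ≡ 1 — hits 1, so not a primitive root.
g = 3: 3^56 ≡ 112; 3^16 ≡ 49 — none is 1, so 3 is a primitive root.
Hence the least primitive root of 113 is 3.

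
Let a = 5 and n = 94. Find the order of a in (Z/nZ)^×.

By Lagrange's theorem, ord_94(5) divides φ(94) = φ(2)·φ(47) = 1·46 = 46 = 2 · 23.
Divisors of 46: 1, 2, 23, 46.
Check 5^d mod 94 for each divisor in increasing order:
5^1 ≡ 5 (mod 94)
5^2 ≡ 25 (mod 94)
5^23 ≡ 93 (mod 94)
5^46 ≡ 1 (mod 94) ✓
The smallest such exponent is 46, so the order of 5 is 46.

46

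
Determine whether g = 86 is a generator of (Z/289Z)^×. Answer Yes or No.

φ(289) = φ(17^2) = 17·(17−1) = 272 = 2^4 · 17.
An element g generates (Z/289Z)^× iff g^(272/q) ≢ 1 (mod 289) for each prime q ∈ {2, 17}.
86^136 ≡ 1 (mod 289)  [q = 2: ≡ 1 ✗]
86^16 ≡ 205 (mod 289)  [q = 17: ≢ 1 ✓]
The check at q = 2 fails, so 86 generates a proper subgroup.

No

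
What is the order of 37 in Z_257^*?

256

Since 37 ∈ (Z/257Z)^×, its order divides φ(257) = 257 − 1 = 256 = 2^8.
Divisors of 256: 1, 2, 4, 8, 16, 32, 64, 128, 256.
Compute 37^d (mod 257) for the divisors d until we hit 1:
37^1 ≡ 37 (mod 257)
37^2 ≡ 84 (mod 257)
37^4 ≡ 117 (mod 257)
37^8 ≡ 68 (mod 257)
37^16 ≡ 255 (mod 257)
37^32 ≡ 4 (mod 257)
37^64 ≡ 16 (mod 257)
37^128 ≡ 256 (mod 257)
37^256 ≡ 1 (mod 257) ✓
The smallest such exponent is 256, so the order of 37 is 256.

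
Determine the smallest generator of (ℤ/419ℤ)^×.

φ(419) = 419 − 1 = 418 = 2 · 11 · 19.
g is a primitive root iff g^(418/q) ≢ 1 (mod 419) for each prime q ∈ {2, 11, 19}.
g = 2: 2^209 ≡ 418; 2^38 ≡ 334; 2^22 ≡ 114 — none is 1, so 2 is a primitive root.
The smallest primitive root modulo 419 is 2.

2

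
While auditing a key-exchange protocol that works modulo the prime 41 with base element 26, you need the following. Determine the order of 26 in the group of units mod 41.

Since 26 ∈ (Z/41Z)^×, its order divides φ(41) = 41 − 1 = 40 = 2^3 · 5.
Divisors of 40: 1, 2, 4, 5, 8, 10, 20, 40.
Check 26^d mod 41 for each divisor in increasing order:
26^1 ≡ 26 (mod 41)
26^2 ≡ 20 (mod 41)
26^4 ≡ 31 (mod 41)
26^5 ≡ 27 (mod 41)
26^8 ≡ 18 (mod 41)
26^10 ≡ 32 (mod 41)
26^20 ≡ 40 (mod 41)
26^40 ≡ 1 (mod 41) ✓
The smallest such exponent is 40, so the order of 26 is 40.

40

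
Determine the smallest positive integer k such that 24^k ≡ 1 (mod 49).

42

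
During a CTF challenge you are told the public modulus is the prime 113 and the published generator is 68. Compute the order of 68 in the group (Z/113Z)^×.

112

By Lagrange's theorem, ord_113(68) divides φ(113) = 113 − 1 = 112 = 2^4 · 7.
Divisors of 112: 1, 2, 4, 7, 8, 14, 16, 28, 56, 112.
Evaluate successive powers at the divisors of 112:
68^1 ≡ 68 (mod 113)
68^2 ≡ 104 (mod 113)
68^4 ≡ 81 (mod 113)
68^7 ≡ 35 (mod 113)
68^8 ≡ 7 (mod 113)
68^14 ≡ 95 (mod 113)
68^16 ≡ 49 (mod 113)
68^28 ≡ 98 (mod 113)
68^56 ≡ 112 (mod 113)
68^112 ≡ 1 (mod 113) ✓
Hence ord(68) = 112.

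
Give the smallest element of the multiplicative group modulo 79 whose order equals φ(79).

3

φ(79) = 79 − 1 = 78 = 2 · 3 · 13.
Test candidates g = 2, 3, … against the prime factors q ∈ {2, 3, 13} of φ(79): g is a generator iff g^(78/q) ≢ 1 for every such q.
g = 2: 2^39 ≡ 1 — hits 1, so not a primitive root.
g = 3: 3^39 ≡ 78; 3^26 ≡ 23; 3^6 ≡ 18 — none is 1, so 3 is a primitive root.
So 3 is the smallest generator of (Z/79Z)^×.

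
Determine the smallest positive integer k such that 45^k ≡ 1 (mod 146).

72

ord(45) | φ(146) = φ(2)·φ(73) = 1·72 = 72 = 2^3 · 3^2.
Divisors of 72: 1, 2, 3, 4, 6, 8, 9, 12, 18, 24, 36, 72.
Compute 45^d (mod 146) for the divisors d until we hit 1:
45^1 ≡ 45
45^2 ≡ 127
45^3 ≡ 21
45^4 ≡ 69
45^6 ≡ 3
45^8 ≡ 89
45^9 ≡ 63
45^12 ≡ 9
45^18 ≡ 27
45^24 ≡ 81
45^36 ≡ 145
45^72 ≡ 1
Hence ord(45) = 72.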